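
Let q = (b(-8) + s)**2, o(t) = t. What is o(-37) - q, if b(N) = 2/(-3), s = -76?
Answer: -53233/9 ≈ -5914.8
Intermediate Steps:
b(N) = -2/3 (b(N) = 2*(-1/3) = -2/3)
q = 52900/9 (q = (-2/3 - 76)**2 = (-230/3)**2 = 52900/9 ≈ 5877.8)
o(-37) - q = -37 - 1*52900/9 = -37 - 52900/9 = -53233/9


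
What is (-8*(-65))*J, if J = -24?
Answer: -12480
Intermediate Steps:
(-8*(-65))*J = -8*(-65)*(-24) = 520*(-24) = -12480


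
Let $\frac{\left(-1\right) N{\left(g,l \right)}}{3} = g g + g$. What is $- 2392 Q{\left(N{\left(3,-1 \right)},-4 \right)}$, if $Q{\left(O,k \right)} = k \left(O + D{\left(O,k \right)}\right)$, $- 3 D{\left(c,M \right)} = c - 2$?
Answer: $- \frac{669760}{3} \approx -2.2325 \cdot 10^{5}$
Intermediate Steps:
$D{\left(c,M \right)} = \frac{2}{3} - \frac{c}{3}$ ($D{\left(c,M \right)} = - \frac{c - 2}{3} = - \frac{-2 + c}{3} = \frac{2}{3} - \frac{c}{3}$)
$N{\left(g,l \right)} = - 3 g - 3 g^{2}$ ($N{\left(g,l \right)} = - 3 \left(g g + g\right) = - 3 \left(g^{2} + g\right) = - 3 \left(g + g^{2}\right) = - 3 g - 3 g^{2}$)
$Q{\left(O,k \right)} = k \left(\frac{2}{3} + \frac{2 O}{3}\right)$ ($Q{\left(O,k \right)} = k \left(O - \left(- \frac{2}{3} + \frac{O}{3}\right)\right) = k \left(\frac{2}{3} + \frac{2 O}{3}\right)$)
$- 2392 Q{\left(N{\left(3,-1 \right)},-4 \right)} = - 2392 \cdot \frac{2}{3} \left(-4\right) \left(1 - 9 \left(1 + 3\right)\right) = - 2392 \cdot \frac{2}{3} \left(-4\right) \left(1 - 9 \cdot 4\right) = - 2392 \cdot \frac{2}{3} \left(-4\right) \left(1 - 36\right) = - 2392 \cdot \frac{2}{3} \left(-4\right) \left(-35\right) = \left(-2392\right) \frac{280}{3} = - \frac{669760}{3}$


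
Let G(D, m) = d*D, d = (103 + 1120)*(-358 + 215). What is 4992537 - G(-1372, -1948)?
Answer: -234955171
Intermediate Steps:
d = -174889 (d = 1223*(-143) = -174889)
G(D, m) = -174889*D
4992537 - G(-1372, -1948) = 4992537 - (-174889)*(-1372) = 4992537 - 1*239947708 = 4992537 - 239947708 = -234955171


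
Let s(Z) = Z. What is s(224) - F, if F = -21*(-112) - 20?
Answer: -2108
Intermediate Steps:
F = 2332 (F = 2352 - 20 = 2332)
s(224) - F = 224 - 1*2332 = 224 - 2332 = -2108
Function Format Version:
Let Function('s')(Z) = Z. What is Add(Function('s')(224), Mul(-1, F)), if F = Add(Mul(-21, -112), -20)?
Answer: -2108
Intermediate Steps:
F = 2332 (F = Add(2352, -20) = 2332)
Add(Function('s')(224), Mul(-1, F)) = Add(224, Mul(-1, 2332)) = Add(224, -2332) = -2108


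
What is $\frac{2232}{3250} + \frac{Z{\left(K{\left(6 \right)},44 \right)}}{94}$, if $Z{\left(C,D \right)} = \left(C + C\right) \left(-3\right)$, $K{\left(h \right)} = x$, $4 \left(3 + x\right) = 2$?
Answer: $\frac{129279}{152750} \approx 0.84634$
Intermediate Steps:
$x = - \frac{5}{2}$ ($x = -3 + \frac{1}{4} \cdot 2 = -3 + \frac{1}{2} = - \frac{5}{2} \approx -2.5$)
$K{\left(h \right)} = - \frac{5}{2}$
$Z{\left(C,D \right)} = - 6 C$ ($Z{\left(C,D \right)} = 2 C \left(-3\right) = - 6 C$)
$\frac{2232}{3250} + \frac{Z{\left(K{\left(6 \right)},44 \right)}}{94} = \frac{2232}{3250} + \frac{\left(-6\right) \left(- \frac{5}{2}\right)}{94} = 2232 \cdot \frac{1}{3250} + 15 \cdot \frac{1}{94} = \frac{1116}{1625} + \frac{15}{94} = \frac{129279}{152750}$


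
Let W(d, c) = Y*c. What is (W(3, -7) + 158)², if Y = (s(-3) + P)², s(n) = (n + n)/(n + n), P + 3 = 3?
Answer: 22801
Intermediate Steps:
P = 0 (P = -3 + 3 = 0)
s(n) = 1 (s(n) = (2*n)/((2*n)) = (2*n)*(1/(2*n)) = 1)
Y = 1 (Y = (1 + 0)² = 1² = 1)
W(d, c) = c (W(d, c) = 1*c = c)
(W(3, -7) + 158)² = (-7 + 158)² = 151² = 22801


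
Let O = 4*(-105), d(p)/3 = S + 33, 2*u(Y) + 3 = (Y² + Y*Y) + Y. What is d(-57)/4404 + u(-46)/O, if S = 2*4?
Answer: -1526551/308280 ≈ -4.9518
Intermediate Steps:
S = 8
u(Y) = -3/2 + Y² + Y/2 (u(Y) = -3/2 + ((Y² + Y*Y) + Y)/2 = -3/2 + ((Y² + Y²) + Y)/2 = -3/2 + (2*Y² + Y)/2 = -3/2 + (Y + 2*Y²)/2 = -3/2 + (Y² + Y/2) = -3/2 + Y² + Y/2)
d(p) = 123 (d(p) = 3*(8 + 33) = 3*41 = 123)
O = -420
d(-57)/4404 + u(-46)/O = 123/4404 + (-3/2 + (-46)² + (½)*(-46))/(-420) = 123*(1/4404) + (-3/2 + 2116 - 23)*(-1/420) = 41/1468 + (4183/2)*(-1/420) = 41/1468 - 4183/840 = -1526551/308280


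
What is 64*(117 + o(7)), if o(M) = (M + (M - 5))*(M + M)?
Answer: 15552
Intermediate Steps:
o(M) = 2*M*(-5 + 2*M) (o(M) = (M + (-5 + M))*(2*M) = (-5 + 2*M)*(2*M) = 2*M*(-5 + 2*M))
64*(117 + o(7)) = 64*(117 + 2*7*(-5 + 2*7)) = 64*(117 + 2*7*(-5 + 14)) = 64*(117 + 2*7*9) = 64*(117 + 126) = 64*243 = 15552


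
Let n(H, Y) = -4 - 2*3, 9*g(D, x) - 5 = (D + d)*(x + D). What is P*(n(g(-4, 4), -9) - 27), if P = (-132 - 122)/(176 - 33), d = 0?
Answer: 9398/143 ≈ 65.720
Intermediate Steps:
g(D, x) = 5/9 + D*(D + x)/9 (g(D, x) = 5/9 + ((D + 0)*(x + D))/9 = 5/9 + (D*(D + x))/9 = 5/9 + D*(D + x)/9)
P = -254/143 ≈ -1.7762
n(H, Y) = -10 (n(H, Y) = -4 - 6 = -10)
P*(n(g(-4, 4), -9) - 27) = -254*(-10 - 27)/143 = -254/143*(-37) = 9398/143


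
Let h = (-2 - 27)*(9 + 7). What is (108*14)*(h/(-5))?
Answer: 701568/5 ≈ 1.4031e+5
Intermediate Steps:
h = -464 (h = -29*16 = -464)
(108*14)*(h/(-5)) = (108*14)*(-464/(-5)) = 1512*(-464*(-⅕)) = 1512*(464/5) = 701568/5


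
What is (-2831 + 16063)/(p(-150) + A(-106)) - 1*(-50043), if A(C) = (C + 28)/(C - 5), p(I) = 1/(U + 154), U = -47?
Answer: 193456705/2819 ≈ 68626.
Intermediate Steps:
p(I) = 1/107 (p(I) = 1/(-47 + 154) = 1/107)
A(C) = (28 + C)/(-5 + C)
(-2831 + 16063)/(p(-150) + A(-106)) - 1*(-50043) = (-2831 + 16063)/(1/107 + (28 - 106)/(-5 - 106)) - 1*(-50043) = 13232/(1/107 - 78/(-111)) + 50043 = 13232/(1/107 - 1/111*(-78)) + 50043 = 13232/(1/107 + 26/37) + 50043 = 13232/(2819/3959) + 50043 = 13232*(3959/2819) + 50043 = 52385488/2819 + 50043 = 193456705/2819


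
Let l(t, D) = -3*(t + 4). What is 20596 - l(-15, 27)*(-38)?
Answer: 21850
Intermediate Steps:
l(t, D) = -12 - 3*t (l(t, D) = -3*(4 + t) = -12 - 3*t)
20596 - l(-15, 27)*(-38) = 20596 - (-12 - 3*(-15))*(-38) = 20596 - (-12 + 45)*(-38) = 20596 - 33*(-38) = 20596 - 1*(-1254) = 20596 + 1254 = 21850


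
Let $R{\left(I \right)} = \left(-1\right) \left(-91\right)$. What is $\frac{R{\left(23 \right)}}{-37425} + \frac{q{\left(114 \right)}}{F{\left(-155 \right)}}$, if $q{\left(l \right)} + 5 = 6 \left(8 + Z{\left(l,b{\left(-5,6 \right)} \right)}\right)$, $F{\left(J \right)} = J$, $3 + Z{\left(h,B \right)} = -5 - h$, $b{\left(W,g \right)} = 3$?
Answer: $\frac{5154344}{1160175} \approx 4.4427$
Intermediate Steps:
$Z{\left(h,B \right)} = -8 - h$ ($Z{\left(h,B \right)} = -3 - \left(5 + h\right) = -8 - h$)
$q{\left(l \right)} = -5 - 6 l$ ($q{\left(l \right)} = -5 + 6 \left(8 - \left(8 + l\right)\right) = -5 + 6 \left(- l\right) = -5 - 6 l$)
$R{\left(I \right)} = 91$
$\frac{R{\left(23 \right)}}{-37425} + \frac{q{\left(114 \right)}}{F{\left(-155 \right)}} = \frac{91}{-37425} + \frac{-5 - 684}{-155} = 91 \left(- \frac{1}{37425}\right) + \left(-5 - 684\right) \left(- \frac{1}{155}\right) = - \frac{91}{37425} - - \frac{689}{155} = - \frac{91}{37425} + \frac{689}{155} = \frac{5154344}{1160175}$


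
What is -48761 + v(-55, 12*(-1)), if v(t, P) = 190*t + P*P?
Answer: -59067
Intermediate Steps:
v(t, P) = P**2 + 190*t (v(t, P) = 190*t + P**2 = P**2 + 190*t)
-48761 + v(-55, 12*(-1)) = -48761 + ((12*(-1))**2 + 190*(-55)) = -48761 + ((-12)**2 - 10450) = -48761 + (144 - 10450) = -48761 - 10306 = -59067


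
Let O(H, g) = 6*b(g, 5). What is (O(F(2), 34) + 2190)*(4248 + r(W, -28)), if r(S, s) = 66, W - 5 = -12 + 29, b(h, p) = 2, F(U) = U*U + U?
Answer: 9499428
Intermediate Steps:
F(U) = U + U² (F(U) = U² + U = U + U²)
O(H, g) = 12 (O(H, g) = 6*2 = 12)
W = 22 (W = 5 + (-12 + 29) = 5 + 17 = 22)
(O(F(2), 34) + 2190)*(4248 + r(W, -28)) = (12 + 2190)*(4248 + 66) = 2202*4314 = 9499428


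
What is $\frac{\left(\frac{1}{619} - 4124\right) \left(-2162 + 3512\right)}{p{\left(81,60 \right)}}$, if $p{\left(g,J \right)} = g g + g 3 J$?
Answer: $- \frac{127637750}{484677} \approx -263.35$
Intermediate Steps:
$p{\left(g,J \right)} = g^{2} + 3 J g$ ($p{\left(g,J \right)} = g^{2} + 3 g J = g^{2} + 3 J g$)
$\frac{\left(\frac{1}{619} - 4124\right) \left(-2162 + 3512\right)}{p{\left(81,60 \right)}} = \frac{\left(\frac{1}{619} - 4124\right) \left(-2162 + 3512\right)}{81 \left(81 + 3 \cdot 60\right)} = \frac{\left(\frac{1}{619} - 4124\right) 1350}{81 \left(81 + 180\right)} = \frac{\left(- \frac{2552755}{619}\right) 1350}{81 \cdot 261} = - \frac{3446219250}{619 \cdot 21141} = \left(- \frac{3446219250}{619}\right) \frac{1}{21141} = - \frac{127637750}{484677}$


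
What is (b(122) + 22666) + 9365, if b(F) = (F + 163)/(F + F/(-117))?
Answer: 453336057/14152 ≈ 32033.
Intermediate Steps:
b(F) = 117*(163 + F)/(116*F) (b(F) = (163 + F)/(F + F*(-1/117)) = (163 + F)/(F - F/117) = (163 + F)/((116*F/117)) = (163 + F)*(117/(116*F)) = 117*(163 + F)/(116*F))
(b(122) + 22666) + 9365 = ((117/116)*(163 + 122)/122 + 22666) + 9365 = ((117/116)*(1/122)*285 + 22666) + 9365 = (33345/14152 + 22666) + 9365 = 320802577/14152 + 9365 = 453336057/14152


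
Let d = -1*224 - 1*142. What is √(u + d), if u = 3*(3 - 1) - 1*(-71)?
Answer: 17*I ≈ 17.0*I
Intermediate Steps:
d = -366 (d = -224 - 142 = -366)
u = 77 (u = 3*2 + 71 = 6 + 71 = 77)
√(u + d) = √(77 - 366) = √(-289) = 17*I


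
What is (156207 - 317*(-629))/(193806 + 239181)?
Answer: 355600/432987 ≈ 0.82127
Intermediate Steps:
(156207 - 317*(-629))/(193806 + 239181) = (156207 + 199393)/432987 = 355600*(1/432987) = 355600/432987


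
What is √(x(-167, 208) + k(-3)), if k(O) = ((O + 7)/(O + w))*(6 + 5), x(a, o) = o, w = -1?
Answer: √197 ≈ 14.036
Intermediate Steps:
k(O) = 11*(7 + O)/(-1 + O) (k(O) = ((O + 7)/(O - 1))*(6 + 5) = ((7 + O)/(-1 + O))*11 = 11*(7 + O)/(-1 + O))
√(x(-167, 208) + k(-3)) = √(208 + 11*(7 - 3)/(-1 - 3)) = √(208 + 11*4/(-4)) = √(208 + 11*(-¼)*4) = √(208 - 11) = √197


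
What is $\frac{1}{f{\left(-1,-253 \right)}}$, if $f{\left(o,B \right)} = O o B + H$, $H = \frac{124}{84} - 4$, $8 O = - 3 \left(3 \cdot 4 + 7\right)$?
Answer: $- \frac{168}{303265} \approx -0.00055397$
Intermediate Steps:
$O = - \frac{57}{8}$ ($O = \frac{\left(-3\right) \left(3 \cdot 4 + 7\right)}{8} = \frac{\left(-3\right) \left(12 + 7\right)}{8} = \frac{\left(-3\right) 19}{8} = \frac{1}{8} \left(-57\right) = - \frac{57}{8} \approx -7.125$)
$H = - \frac{53}{21}$ ($H = 124 \cdot \frac{1}{84} - 4 = \frac{31}{21} - 4 = - \frac{53}{21} \approx -2.5238$)
$f{\left(o,B \right)} = - \frac{53}{21} - \frac{57 B o}{8}$ ($f{\left(o,B \right)} = - \frac{57 o}{8} B - \frac{53}{21} = - \frac{57 B o}{8} - \frac{53}{21} = - \frac{53}{21} - \frac{57 B o}{8}$)
$\frac{1}{f{\left(-1,-253 \right)}} = \frac{1}{- \frac{53}{21} - \left(- \frac{14421}{8}\right) \left(-1\right)} = \frac{1}{- \frac{53}{21} - \frac{14421}{8}} = \frac{1}{- \frac{303265}{168}} = - \frac{168}{303265}$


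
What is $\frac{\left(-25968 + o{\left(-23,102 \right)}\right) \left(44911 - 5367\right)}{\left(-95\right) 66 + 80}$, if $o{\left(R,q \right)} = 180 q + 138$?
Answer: $\frac{29539368}{619} \approx 47721.0$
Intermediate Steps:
$o{\left(R,q \right)} = 138 + 180 q$
$\frac{\left(-25968 + o{\left(-23,102 \right)}\right) \left(44911 - 5367\right)}{\left(-95\right) 66 + 80} = \frac{\left(-25968 + \left(138 + 180 \cdot 102\right)\right) \left(44911 - 5367\right)}{\left(-95\right) 66 + 80} = \frac{\left(-25968 + \left(138 + 18360\right)\right) 39544}{-6270 + 80} = \frac{\left(-25968 + 18498\right) 39544}{-6190} = \left(-7470\right) 39544 \left(- \frac{1}{6190}\right) = \left(-295393680\right) \left(- \frac{1}{6190}\right) = \frac{29539368}{619}$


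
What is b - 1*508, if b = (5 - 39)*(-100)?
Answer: 2892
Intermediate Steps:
b = 3400 (b = -34*(-100) = 3400)
b - 1*508 = 3400 - 1*508 = 3400 - 508 = 2892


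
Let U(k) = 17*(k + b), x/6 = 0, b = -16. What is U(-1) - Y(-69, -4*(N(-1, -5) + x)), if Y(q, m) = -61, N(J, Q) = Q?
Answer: -228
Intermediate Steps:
x = 0 (x = 6*0 = 0)
U(k) = -272 + 17*k (U(k) = 17*(k - 16) = 17*(-16 + k) = -272 + 17*k)
U(-1) - Y(-69, -4*(N(-1, -5) + x)) = (-272 + 17*(-1)) - 1*(-61) = (-272 - 17) + 61 = -289 + 61 = -228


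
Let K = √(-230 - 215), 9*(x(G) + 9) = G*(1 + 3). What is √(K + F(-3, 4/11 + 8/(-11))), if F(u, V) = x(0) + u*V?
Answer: √(-957 + 121*I*√445)/11 ≈ 2.7037 + 3.9012*I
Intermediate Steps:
x(G) = -9 + 4*G/9 (x(G) = -9 + (G*(1 + 3))/9 = -9 + (G*4)/9 = -9 + (4*G)/9 = -9 + 4*G/9)
F(u, V) = -9 + V*u (F(u, V) = (-9 + (4/9)*0) + u*V = (-9 + 0) + V*u = -9 + V*u)
K = I*√445 (K = √(-445) = I*√445 ≈ 21.095*I)
√(K + F(-3, 4/11 + 8/(-11))) = √(I*√445 + (-9 + (4/11 + 8/(-11))*(-3))) = √(I*√445 + (-9 + (4*(1/11) + 8*(-1/11))*(-3))) = √(I*√445 + (-9 + (4/11 - 8/11)*(-3))) = √(I*√445 + (-9 - 4/11*(-3))) = √(I*√445 + (-9 + 12/11)) = √(I*√445 - 87/11) = √(-87/11 + I*√445)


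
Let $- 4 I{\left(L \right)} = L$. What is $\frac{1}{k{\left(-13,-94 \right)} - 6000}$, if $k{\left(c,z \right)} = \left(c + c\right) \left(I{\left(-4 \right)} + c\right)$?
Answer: $- \frac{1}{5688} \approx -0.00017581$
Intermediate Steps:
$I{\left(L \right)} = - \frac{L}{4}$
$k{\left(c,z \right)} = 2 c \left(1 + c\right)$ ($k{\left(c,z \right)} = \left(c + c\right) \left(\left(- \frac{1}{4}\right) \left(-4\right) + c\right) = 2 c \left(1 + c\right)$)
$\frac{1}{k{\left(-13,-94 \right)} - 6000} = \frac{1}{2 \left(-13\right) \left(1 - 13\right) - 6000} = \frac{1}{2 \left(-13\right) \left(-12\right) - 6000} = \frac{1}{312 - 6000} = \frac{1}{-5688} = - \frac{1}{5688}$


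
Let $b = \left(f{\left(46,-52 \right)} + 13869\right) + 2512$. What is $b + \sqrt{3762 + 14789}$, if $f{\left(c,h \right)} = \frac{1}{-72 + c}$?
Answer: $\frac{425905}{26} + \sqrt{18551} \approx 16517.0$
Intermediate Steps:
$b = \frac{425905}{26}$ ($b = \left(\frac{1}{-72 + 46} + 13869\right) + 2512 = \left(\frac{1}{-26} + 13869\right) + 2512 = \left(- \frac{1}{26} + 13869\right) + 2512 = \frac{360593}{26} + 2512 = \frac{425905}{26} \approx 16381.0$)
$b + \sqrt{3762 + 14789} = \frac{425905}{26} + \sqrt{3762 + 14789} = \frac{425905}{26} + \sqrt{18551}$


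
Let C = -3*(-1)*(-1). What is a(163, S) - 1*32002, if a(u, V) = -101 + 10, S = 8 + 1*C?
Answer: -32093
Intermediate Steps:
C = -3 (C = 3*(-1) = -3)
S = 5 (S = 8 + 1*(-3) = 8 - 3 = 5)
a(u, V) = -91
a(163, S) - 1*32002 = -91 - 1*32002 = -91 - 32002 = -32093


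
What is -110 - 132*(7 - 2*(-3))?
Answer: -1826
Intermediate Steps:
-110 - 132*(7 - 2*(-3)) = -110 - 132*(7 + 6) = -110 - 132*13 = -110 - 1716 = -1826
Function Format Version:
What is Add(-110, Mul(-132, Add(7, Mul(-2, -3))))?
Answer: -1826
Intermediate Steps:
Add(-110, Mul(-132, Add(7, Mul(-2, -3)))) = Add(-110, Mul(-132, Add(7, 6))) = Add(-110, Mul(-132, 13)) = Add(-110, -1716) = -1826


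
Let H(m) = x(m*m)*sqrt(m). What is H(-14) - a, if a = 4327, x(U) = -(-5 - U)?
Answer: -4327 + 201*I*sqrt(14) ≈ -4327.0 + 752.07*I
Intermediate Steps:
x(U) = 5 + U
H(m) = sqrt(m)*(5 + m**2) (H(m) = (5 + m*m)*sqrt(m) = (5 + m**2)*sqrt(m) = sqrt(m)*(5 + m**2))
H(-14) - a = sqrt(-14)*(5 + (-14)**2) - 1*4327 = (I*sqrt(14))*(5 + 196) - 4327 = (I*sqrt(14))*201 - 4327 = 201*I*sqrt(14) - 4327 = -4327 + 201*I*sqrt(14)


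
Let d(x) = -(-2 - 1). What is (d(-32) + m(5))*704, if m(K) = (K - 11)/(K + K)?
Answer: 8448/5 ≈ 1689.6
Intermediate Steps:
d(x) = 3 (d(x) = -1*(-3) = 3)
m(K) = (-11 + K)/(2*K) (m(K) = (-11 + K)/((2*K)) = (-11 + K)*(1/(2*K)) = (-11 + K)/(2*K))
(d(-32) + m(5))*704 = (3 + (1/2)*(-11 + 5)/5)*704 = (3 + (1/2)*(1/5)*(-6))*704 = (3 - 3/5)*704 = (12/5)*704 = 8448/5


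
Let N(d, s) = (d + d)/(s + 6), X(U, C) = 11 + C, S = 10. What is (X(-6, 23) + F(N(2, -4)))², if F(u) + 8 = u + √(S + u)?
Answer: 796 + 112*√3 ≈ 989.99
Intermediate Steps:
N(d, s) = 2*d/(6 + s) (N(d, s) = (2*d)/(6 + s) = 2*d/(6 + s))
F(u) = -8 + u + √(10 + u) (F(u) = -8 + (u + √(10 + u)) = -8 + u + √(10 + u))
(X(-6, 23) + F(N(2, -4)))² = ((11 + 23) + (-8 + 2*2/(6 - 4) + √(10 + 2*2/(6 - 4))))² = (34 + (-8 + 2*2/2 + √(10 + 2*2/2)))² = (34 + (-8 + 2*2*(½) + √(10 + 2*2*(½))))² = (34 + (-8 + 2 + √(10 + 2)))² = (34 + (-8 + 2 + √12))² = (34 + (-8 + 2 + 2*√3))² = (34 + (-6 + 2*√3))² = (28 + 2*√3)²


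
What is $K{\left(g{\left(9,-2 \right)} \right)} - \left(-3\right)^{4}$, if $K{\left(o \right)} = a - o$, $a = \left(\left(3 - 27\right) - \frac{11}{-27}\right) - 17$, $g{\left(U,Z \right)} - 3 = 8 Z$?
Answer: $- \frac{2932}{27} \approx -108.59$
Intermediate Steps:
$g{\left(U,Z \right)} = 3 + 8 Z$
$a = - \frac{1096}{27}$ ($a = \left(-24 - - \frac{11}{27}\right) - 17 = \left(-24 + \frac{11}{27}\right) - 17 = - \frac{637}{27} - 17 = - \frac{1096}{27} \approx -40.593$)
$K{\left(o \right)} = - \frac{1096}{27} - o$
$K{\left(g{\left(9,-2 \right)} \right)} - \left(-3\right)^{4} = \left(- \frac{1096}{27} - \left(3 + 8 \left(-2\right)\right)\right) - \left(-3\right)^{4} = \left(- \frac{1096}{27} - \left(3 - 16\right)\right) - 81 = \left(- \frac{1096}{27} - -13\right) - 81 = \left(- \frac{1096}{27} + 13\right) - 81 = - \frac{745}{27} - 81 = - \frac{2932}{27}$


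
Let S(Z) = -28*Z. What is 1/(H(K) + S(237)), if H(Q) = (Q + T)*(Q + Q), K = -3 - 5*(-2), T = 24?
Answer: -1/6202 ≈ -0.00016124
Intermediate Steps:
K = 7 (K = -3 + 10 = 7)
H(Q) = 2*Q*(24 + Q) (H(Q) = (Q + 24)*(Q + Q) = (24 + Q)*(2*Q) = 2*Q*(24 + Q))
1/(H(K) + S(237)) = 1/(2*7*(24 + 7) - 28*237) = 1/(2*7*31 - 6636) = 1/(434 - 6636) = 1/(-6202) = -1/6202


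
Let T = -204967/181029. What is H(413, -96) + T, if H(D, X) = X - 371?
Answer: -84745510/181029 ≈ -468.13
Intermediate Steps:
T = -204967/181029 (T = -204967*1/181029 = -204967/181029 ≈ -1.1322)
H(D, X) = -371 + X
H(413, -96) + T = (-371 - 96) - 204967/181029 = -467 - 204967/181029 = -84745510/181029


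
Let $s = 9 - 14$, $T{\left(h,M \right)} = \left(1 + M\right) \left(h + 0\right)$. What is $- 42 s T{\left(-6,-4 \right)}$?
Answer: $3780$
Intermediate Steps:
$T{\left(h,M \right)} = h \left(1 + M\right)$ ($T{\left(h,M \right)} = \left(1 + M\right) h = h \left(1 + M\right)$)
$s = -5$ ($s = 9 - 14 = -5$)
$- 42 s T{\left(-6,-4 \right)} = \left(-42\right) \left(-5\right) \left(- 6 \left(1 - 4\right)\right) = 210 \left(\left(-6\right) \left(-3\right)\right) = 210 \cdot 18 = 3780$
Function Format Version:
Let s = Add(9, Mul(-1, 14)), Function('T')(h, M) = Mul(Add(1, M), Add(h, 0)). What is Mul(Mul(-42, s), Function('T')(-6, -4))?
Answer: 3780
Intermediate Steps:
Function('T')(h, M) = Mul(h, Add(1, M)) (Function('T')(h, M) = Mul(Add(1, M), h) = Mul(h, Add(1, M)))
s = -5 (s = Add(9, -14) = -5)
Mul(Mul(-42, s), Function('T')(-6, -4)) = Mul(Mul(-42, -5), Mul(-6, Add(1, -4))) = Mul(210, Mul(-6, -3)) = Mul(210, 18) = 3780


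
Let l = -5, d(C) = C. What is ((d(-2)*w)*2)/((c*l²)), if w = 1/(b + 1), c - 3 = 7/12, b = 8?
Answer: -16/3225 ≈ -0.0049612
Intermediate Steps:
c = 43/12 (c = 3 + 7/12 = 43/12 ≈ 3.5833)
w = ⅑ (w = 1/(8 + 1) = 1/9 = ⅑ ≈ 0.11111)
((d(-2)*w)*2)/((c*l²)) = (-2*⅑*2)/(((43/12)*(-5)²)) = (-2/9*2)/(((43/12)*25)) = -4/(9*1075/12) = -4/9*12/1075 = -16/3225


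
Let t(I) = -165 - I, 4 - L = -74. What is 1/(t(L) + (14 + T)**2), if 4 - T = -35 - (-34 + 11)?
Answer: 1/657 ≈ 0.0015221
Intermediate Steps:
L = 78 (L = 4 - 1*(-74) = 4 + 74 = 78)
T = 16 (T = 4 - (-35 - (-34 + 11)) = 4 - (-35 - 1*(-23)) = 4 - (-35 + 23) = 4 - 1*(-12) = 4 + 12 = 16)
1/(t(L) + (14 + T)**2) = 1/((-165 - 1*78) + (14 + 16)**2) = 1/((-165 - 78) + 30**2) = 1/(-243 + 900) = 1/657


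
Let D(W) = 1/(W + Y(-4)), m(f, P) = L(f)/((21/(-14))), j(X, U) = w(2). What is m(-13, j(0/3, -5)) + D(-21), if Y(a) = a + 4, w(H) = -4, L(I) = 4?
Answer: -19/7 ≈ -2.7143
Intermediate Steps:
Y(a) = 4 + a
j(X, U) = -4
m(f, P) = -8/3 (m(f, P) = 4/((21/(-14))) = 4/((21*(-1/14))) = 4/(-3/2) = 4*(-⅔) = -8/3)
D(W) = 1/W (D(W) = 1/(W + (4 - 4)) = 1/(W + 0) = 1/W)
m(-13, j(0/3, -5)) + D(-21) = -8/3 + 1/(-21) = -8/3 - 1/21 = -19/7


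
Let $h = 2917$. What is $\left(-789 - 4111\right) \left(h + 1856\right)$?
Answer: $-23387700$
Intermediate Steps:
$\left(-789 - 4111\right) \left(h + 1856\right) = \left(-789 - 4111\right) \left(2917 + 1856\right) = \left(-4900\right) 4773 = -23387700$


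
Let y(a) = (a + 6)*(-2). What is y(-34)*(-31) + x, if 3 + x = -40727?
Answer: -42466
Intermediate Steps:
y(a) = -12 - 2*a (y(a) = (6 + a)*(-2) = -12 - 2*a)
x = -40730 (x = -3 - 40727 = -40730)
y(-34)*(-31) + x = (-12 - 2*(-34))*(-31) - 40730 = (-12 + 68)*(-31) - 40730 = 56*(-31) - 40730 = -1736 - 40730 = -42466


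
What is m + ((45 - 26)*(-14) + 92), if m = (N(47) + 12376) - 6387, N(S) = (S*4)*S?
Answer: 14651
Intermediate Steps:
N(S) = 4*S² (N(S) = (4*S)*S = 4*S²)
m = 14825 (m = (4*47² + 12376) - 6387 = (4*2209 + 12376) - 6387 = (8836 + 12376) - 6387 = 21212 - 6387 = 14825)
m + ((45 - 26)*(-14) + 92) = 14825 + ((45 - 26)*(-14) + 92) = 14825 + (19*(-14) + 92) = 14825 + (-266 + 92) = 14825 - 174 = 14651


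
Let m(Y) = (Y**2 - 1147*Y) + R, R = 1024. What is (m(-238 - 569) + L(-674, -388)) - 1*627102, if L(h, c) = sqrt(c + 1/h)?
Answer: 950800 + 21*I*sqrt(399682)/674 ≈ 9.508e+5 + 19.698*I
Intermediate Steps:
m(Y) = 1024 + Y**2 - 1147*Y (m(Y) = (Y**2 - 1147*Y) + 1024 = 1024 + Y**2 - 1147*Y)
(m(-238 - 569) + L(-674, -388)) - 1*627102 = ((1024 + (-238 - 569)**2 - 1147*(-238 - 569)) + sqrt(-388 + 1/(-674))) - 1*627102 = ((1024 + (-807)**2 - 1147*(-807)) + sqrt(-388 - 1/674)) - 627102 = ((1024 + 651249 + 925629) + sqrt(-261513/674)) - 627102 = (1577902 + 21*I*sqrt(399682)/674) - 627102 = 950800 + 21*I*sqrt(399682)/674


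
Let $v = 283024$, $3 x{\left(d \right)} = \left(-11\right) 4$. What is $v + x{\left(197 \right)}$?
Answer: $\frac{849028}{3} \approx 2.8301 \cdot 10^{5}$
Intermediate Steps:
$x{\left(d \right)} = - \frac{44}{3}$ ($x{\left(d \right)} = \frac{\left(-11\right) 4}{3} = \frac{1}{3} \left(-44\right) = - \frac{44}{3}$)
$v + x{\left(197 \right)} = 283024 - \frac{44}{3} = \frac{849028}{3}$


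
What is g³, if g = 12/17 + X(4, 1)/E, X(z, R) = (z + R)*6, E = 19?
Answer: 401947272/33698267 ≈ 11.928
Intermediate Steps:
X(z, R) = 6*R + 6*z (X(z, R) = (R + z)*6 = 6*R + 6*z)
g = 738/323 (g = 12/17 + (6*1 + 6*4)/19 = 12*(1/17) + (6 + 24)*(1/19) = 12/17 + 30*(1/19) = 12/17 + 30/19 = 738/323 ≈ 2.2848)
g³ = (738/323)³ = 401947272/33698267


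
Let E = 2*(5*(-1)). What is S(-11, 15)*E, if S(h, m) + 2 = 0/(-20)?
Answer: 20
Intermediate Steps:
S(h, m) = -2 (S(h, m) = -2 + 0/(-20) = -2 + 0*(-1/20) = -2 + 0 = -2)
E = -10 (E = 2*(-5) = -10)
S(-11, 15)*E = -2*(-10) = 20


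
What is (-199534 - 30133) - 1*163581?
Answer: -393248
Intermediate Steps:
(-199534 - 30133) - 1*163581 = -229667 - 163581 = -393248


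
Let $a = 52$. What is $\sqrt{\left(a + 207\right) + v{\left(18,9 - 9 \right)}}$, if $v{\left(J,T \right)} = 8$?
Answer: $\sqrt{267} \approx 16.34$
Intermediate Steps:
$\sqrt{\left(a + 207\right) + v{\left(18,9 - 9 \right)}} = \sqrt{\left(52 + 207\right) + 8} = \sqrt{259 + 8} = \sqrt{267}$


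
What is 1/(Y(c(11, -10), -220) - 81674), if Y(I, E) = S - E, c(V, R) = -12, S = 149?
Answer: -1/81305 ≈ -1.2299e-5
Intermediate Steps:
Y(I, E) = 149 - E
1/(Y(c(11, -10), -220) - 81674) = 1/((149 - 1*(-220)) - 81674) = 1/((149 + 220) - 81674) = 1/(369 - 81674) = 1/(-81305) = -1/81305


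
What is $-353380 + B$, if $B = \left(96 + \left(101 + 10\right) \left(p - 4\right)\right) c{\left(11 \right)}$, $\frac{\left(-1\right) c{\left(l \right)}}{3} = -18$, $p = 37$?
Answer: $-150394$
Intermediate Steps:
$c{\left(l \right)} = 54$ ($c{\left(l \right)} = \left(-3\right) \left(-18\right) = 54$)
$B = 202986$ ($B = \left(96 + \left(101 + 10\right) \left(37 - 4\right)\right) 54 = \left(96 + 111 \cdot 33\right) 54 = \left(96 + 3663\right) 54 = 3759 \cdot 54 = 202986$)
$-353380 + B = -353380 + 202986 = -150394$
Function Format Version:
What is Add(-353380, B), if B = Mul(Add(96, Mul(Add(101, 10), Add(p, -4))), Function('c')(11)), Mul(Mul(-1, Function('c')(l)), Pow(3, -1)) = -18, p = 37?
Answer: -150394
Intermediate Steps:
Function('c')(l) = 54 (Function('c')(l) = Mul(-3, -18) = 54)
B = 202986 (B = Mul(Add(96, Mul(Add(101, 10), Add(37, -4))), 54) = Mul(Add(96, Mul(111, 33)), 54) = Mul(Add(96, 3663), 54) = Mul(3759, 54) = 202986)
Add(-353380, B) = Add(-353380, 202986) = -150394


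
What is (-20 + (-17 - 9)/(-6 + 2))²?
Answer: 729/4 ≈ 182.25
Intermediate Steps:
(-20 + (-17 - 9)/(-6 + 2))² = (-20 - 26/(-4))² = (-20 - 26*(-¼))² = (-20 + 13/2)² = (-27/2)² = 729/4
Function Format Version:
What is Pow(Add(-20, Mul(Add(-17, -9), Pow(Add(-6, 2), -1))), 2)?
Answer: Rational(729, 4) ≈ 182.25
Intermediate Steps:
Pow(Add(-20, Mul(Add(-17, -9), Pow(Add(-6, 2), -1))), 2) = Pow(Add(-20, Mul(-26, Pow(-4, -1))), 2) = Pow(Add(-20, Mul(-26, Rational(-1, 4))), 2) = Pow(Add(-20, Rational(13, 2)), 2) = Pow(Rational(-27, 2), 2) = Rational(729, 4)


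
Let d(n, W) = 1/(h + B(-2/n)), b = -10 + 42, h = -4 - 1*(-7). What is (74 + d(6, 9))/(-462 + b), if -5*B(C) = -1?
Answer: -1189/6880 ≈ -0.17282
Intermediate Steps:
B(C) = 1/5 (B(C) = -1/5*(-1) = 1/5)
h = 3 (h = -4 + 7 = 3)
b = 32
d(n, W) = 5/16 (d(n, W) = 1/(3 + 1/5) = 1/(16/5) = 5/16)
(74 + d(6, 9))/(-462 + b) = (74 + 5/16)/(-462 + 32) = (1189/16)/(-430) = (1189/16)*(-1/430) = -1189/6880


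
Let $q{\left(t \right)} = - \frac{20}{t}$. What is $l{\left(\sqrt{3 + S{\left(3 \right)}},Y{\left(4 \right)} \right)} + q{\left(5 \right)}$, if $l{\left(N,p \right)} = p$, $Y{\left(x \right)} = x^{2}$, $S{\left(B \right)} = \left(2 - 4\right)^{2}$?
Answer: $12$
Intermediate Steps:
$S{\left(B \right)} = 4$ ($S{\left(B \right)} = \left(-2\right)^{2} = 4$)
$l{\left(\sqrt{3 + S{\left(3 \right)}},Y{\left(4 \right)} \right)} + q{\left(5 \right)} = 4^{2} - \frac{20}{5} = 16 - 4 = 12$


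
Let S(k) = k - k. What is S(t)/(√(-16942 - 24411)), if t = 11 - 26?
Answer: 0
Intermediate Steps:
t = -15
S(k) = 0
S(t)/(√(-16942 - 24411)) = 0/(√(-16942 - 24411)) = 0/(√(-41353)) = 0/((I*√41353)) = 0*(-I*√41353/41353) = 0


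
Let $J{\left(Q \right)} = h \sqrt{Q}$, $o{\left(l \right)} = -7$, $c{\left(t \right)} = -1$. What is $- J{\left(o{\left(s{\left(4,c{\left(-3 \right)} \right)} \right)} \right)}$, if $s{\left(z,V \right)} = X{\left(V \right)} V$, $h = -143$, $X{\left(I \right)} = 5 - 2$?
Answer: $143 i \sqrt{7} \approx 378.34 i$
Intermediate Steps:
$X{\left(I \right)} = 3$ ($X{\left(I \right)} = 5 - 2 = 3$)
$s{\left(z,V \right)} = 3 V$
$J{\left(Q \right)} = - 143 \sqrt{Q}$
$- J{\left(o{\left(s{\left(4,c{\left(-3 \right)} \right)} \right)} \right)} = - \left(-143\right) \sqrt{-7} = - \left(-143\right) i \sqrt{7} = 143 i \sqrt{7}$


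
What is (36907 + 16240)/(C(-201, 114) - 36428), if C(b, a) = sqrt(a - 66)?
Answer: -484009729/331749784 - 53147*sqrt(3)/331749784 ≈ -1.4592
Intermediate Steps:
C(b, a) = sqrt(-66 + a)
(36907 + 16240)/(C(-201, 114) - 36428) = (36907 + 16240)/(sqrt(-66 + 114) - 36428) = 53147/(sqrt(48) - 36428) = 53147/(4*sqrt(3) - 36428) = 53147/(-36428 + 4*sqrt(3))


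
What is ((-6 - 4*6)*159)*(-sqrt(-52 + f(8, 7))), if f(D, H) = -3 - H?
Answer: 4770*I*sqrt(62) ≈ 37559.0*I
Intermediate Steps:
((-6 - 4*6)*159)*(-sqrt(-52 + f(8, 7))) = ((-6 - 4*6)*159)*(-sqrt(-52 + (-3 - 1*7))) = ((-6 - 24)*159)*(-sqrt(-52 + (-3 - 7))) = (-30*159)*(-sqrt(-52 - 10)) = -(-4770)*sqrt(-62) = -(-4770)*I*sqrt(62) = 4770*I*sqrt(62)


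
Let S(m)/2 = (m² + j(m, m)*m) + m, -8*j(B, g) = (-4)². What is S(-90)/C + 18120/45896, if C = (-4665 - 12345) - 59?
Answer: -4254675/7532681 ≈ -0.56483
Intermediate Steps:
j(B, g) = -2 (j(B, g) = -⅛*(-4)² = -⅛*16 = -2)
S(m) = -2*m + 2*m² (S(m) = 2*((m² - 2*m) + m) = 2*(m² - m) = -2*m + 2*m²)
C = -17069 (C = -17010 - 59 = -17069)
S(-90)/C + 18120/45896 = (2*(-90)*(-1 - 90))/(-17069) + 18120/45896 = (2*(-90)*(-91))*(-1/17069) + 18120*(1/45896) = 16380*(-1/17069) + 2265/5737 = -1260/1313 + 2265/5737 = -4254675/7532681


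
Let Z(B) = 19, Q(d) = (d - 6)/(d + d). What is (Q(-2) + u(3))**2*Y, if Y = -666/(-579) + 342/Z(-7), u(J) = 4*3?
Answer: 724416/193 ≈ 3753.4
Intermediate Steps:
Q(d) = (-6 + d)/(2*d) (Q(d) = (-6 + d)/((2*d)) = (-6 + d)*(1/(2*d)) = (-6 + d)/(2*d))
u(J) = 12
Y = 3696/193 (Y = -666/(-579) + 342/19 = -666*(-1/579) + 342*(1/19) = 222/193 + 18 = 3696/193 ≈ 19.150)
(Q(-2) + u(3))**2*Y = ((1/2)*(-6 - 2)/(-2) + 12)**2*(3696/193) = ((1/2)*(-1/2)*(-8) + 12)**2*(3696/193) = (2 + 12)**2*(3696/193) = 14**2*(3696/193) = 196*(3696/193) = 724416/193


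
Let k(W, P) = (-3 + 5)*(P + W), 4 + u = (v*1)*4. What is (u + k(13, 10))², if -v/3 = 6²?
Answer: 152100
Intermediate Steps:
v = -108 (v = -3*6² = -3*36 = -108)
u = -436 (u = -4 - 108*1*4 = -4 - 108*4 = -4 - 432 = -436)
k(W, P) = 2*P + 2*W (k(W, P) = 2*(P + W) = 2*P + 2*W)
(u + k(13, 10))² = (-436 + (2*10 + 2*13))² = (-436 + (20 + 26))² = (-436 + 46)² = (-390)² = 152100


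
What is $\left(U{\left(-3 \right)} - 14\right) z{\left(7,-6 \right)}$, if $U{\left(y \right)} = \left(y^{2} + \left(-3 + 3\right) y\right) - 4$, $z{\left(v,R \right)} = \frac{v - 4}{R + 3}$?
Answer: $9$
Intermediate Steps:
$z{\left(v,R \right)} = \frac{-4 + v}{3 + R}$
$U{\left(y \right)} = -4 + y^{2}$ ($U{\left(y \right)} = \left(y^{2} + 0 y\right) - 4 = \left(y^{2} + 0\right) - 4 = y^{2} - 4 = -4 + y^{2}$)
$\left(U{\left(-3 \right)} - 14\right) z{\left(7,-6 \right)} = \left(\left(-4 + \left(-3\right)^{2}\right) - 14\right) \frac{-4 + 7}{3 - 6} = \left(\left(-4 + 9\right) - 14\right) \frac{1}{-3} \cdot 3 = \left(5 - 14\right) \left(\left(- \frac{1}{3}\right) 3\right) = \left(-9\right) \left(-1\right) = 9$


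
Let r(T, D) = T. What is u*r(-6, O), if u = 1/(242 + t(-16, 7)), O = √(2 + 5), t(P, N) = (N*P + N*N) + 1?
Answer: -1/30 ≈ -0.033333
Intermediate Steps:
t(P, N) = 1 + N² + N*P (t(P, N) = (N*P + N²) + 1 = (N² + N*P) + 1 = 1 + N² + N*P)
O = √7 ≈ 2.6458
u = 1/180 (u = 1/(242 + (1 + 7² + 7*(-16))) = 1/(242 + (1 + 49 - 112)) = 1/(242 - 62) = 1/180 ≈ 0.0055556)
u*r(-6, O) = (1/180)*(-6) = -1/30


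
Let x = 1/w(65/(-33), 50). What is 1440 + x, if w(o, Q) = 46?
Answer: 66241/46 ≈ 1440.0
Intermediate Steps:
x = 1/46 ≈ 0.021739
1440 + x = 1440 + 1/46 = 66241/46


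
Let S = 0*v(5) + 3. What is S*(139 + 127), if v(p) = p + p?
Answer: 798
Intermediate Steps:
v(p) = 2*p
S = 3 (S = 0*(2*5) + 3 = 0*10 + 3 = 0 + 3 = 3)
S*(139 + 127) = 3*(139 + 127) = 3*266 = 798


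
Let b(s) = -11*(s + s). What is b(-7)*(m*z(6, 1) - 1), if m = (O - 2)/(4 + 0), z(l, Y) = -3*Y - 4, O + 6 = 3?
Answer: 2387/2 ≈ 1193.5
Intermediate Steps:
O = -3 (O = -6 + 3 = -3)
b(s) = -22*s
z(l, Y) = -4 - 3*Y
m = -5/4 (m = (-3 - 2)/(4 + 0) = -5/4 ≈ -1.2500)
b(-7)*(m*z(6, 1) - 1) = (-22*(-7))*(-5*(-4 - 3*1)/4 - 1) = 154*(-5*(-4 - 3)/4 - 1) = 154*(-5/4*(-7) - 1) = 154*(35/4 - 1) = 154*(31/4) = 2387/2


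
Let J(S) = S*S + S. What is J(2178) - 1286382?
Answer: 3459480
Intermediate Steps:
J(S) = S + S**2 (J(S) = S**2 + S = S + S**2)
J(2178) - 1286382 = 2178*(1 + 2178) - 1286382 = 2178*2179 - 1286382 = 4745862 - 1286382 = 3459480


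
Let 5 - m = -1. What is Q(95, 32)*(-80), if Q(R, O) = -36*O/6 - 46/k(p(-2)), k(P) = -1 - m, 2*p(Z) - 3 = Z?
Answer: 103840/7 ≈ 14834.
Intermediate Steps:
m = 6 (m = 5 - 1*(-1) = 5 + 1 = 6)
p(Z) = 3/2 + Z/2
k(P) = -7 (k(P) = -1 - 1*6 = -1 - 6 = -7)
Q(R, O) = 46/7 - 6*O (Q(R, O) = -36*O/6 - 46/(-7) = -36*O*(⅙) - 46*(-⅐) = -6*O + 46/7 = 46/7 - 6*O)
Q(95, 32)*(-80) = (46/7 - 6*32)*(-80) = (46/7 - 192)*(-80) = -1298/7*(-80) = 103840/7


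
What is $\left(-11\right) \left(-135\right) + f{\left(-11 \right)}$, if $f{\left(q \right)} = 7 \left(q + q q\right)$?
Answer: $2255$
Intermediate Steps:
$f{\left(q \right)} = 7 q + 7 q^{2}$ ($f{\left(q \right)} = 7 \left(q + q^{2}\right) = 7 q + 7 q^{2}$)
$\left(-11\right) \left(-135\right) + f{\left(-11 \right)} = \left(-11\right) \left(-135\right) + 7 \left(-11\right) \left(1 - 11\right) = 1485 + 7 \left(-11\right) \left(-10\right) = 1485 + 770 = 2255$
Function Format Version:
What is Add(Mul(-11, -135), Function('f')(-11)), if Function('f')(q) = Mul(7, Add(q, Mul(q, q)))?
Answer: 2255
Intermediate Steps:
Function('f')(q) = Add(Mul(7, q), Mul(7, Pow(q, 2))) (Function('f')(q) = Mul(7, Add(q, Pow(q, 2))) = Add(Mul(7, q), Mul(7, Pow(q, 2))))
Add(Mul(-11, -135), Function('f')(-11)) = Add(Mul(-11, -135), Mul(7, -11, Add(1, -11))) = Add(1485, Mul(7, -11, -10)) = Add(1485, 770) = 2255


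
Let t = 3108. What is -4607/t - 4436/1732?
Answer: -5441603/1345764 ≈ -4.0435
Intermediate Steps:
-4607/t - 4436/1732 = -4607/3108 - 4436/1732 = -4607*1/3108 - 4436*1/1732 = -4607/3108 - 1109/433 = -5441603/1345764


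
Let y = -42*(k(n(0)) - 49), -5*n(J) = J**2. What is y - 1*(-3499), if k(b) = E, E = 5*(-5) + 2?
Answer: 6523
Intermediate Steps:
E = -23 (E = -25 + 2 = -23)
n(J) = -J**2/5
k(b) = -23
y = 3024 (y = -42*(-23 - 49) = -42*(-72) = 3024)
y - 1*(-3499) = 3024 - 1*(-3499) = 3024 + 3499 = 6523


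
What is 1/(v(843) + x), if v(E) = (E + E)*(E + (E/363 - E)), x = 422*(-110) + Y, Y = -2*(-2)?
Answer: -121/5142570 ≈ -2.3529e-5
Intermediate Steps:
Y = 4
x = -46416 (x = 422*(-110) + 4 = -46420 + 4 = -46416)
v(E) = 2*E**2/363 (v(E) = (2*E)*(E + (E*(1/363) - E)) = (2*E)*(E + (E/363 - E)) = (2*E)*(E - 362*E/363) = (2*E)*(E/363) = 2*E**2/363)
1/(v(843) + x) = 1/((2/363)*843**2 - 46416) = 1/((2/363)*710649 - 46416) = 1/(473766/121 - 46416) = 1/(-5142570/121) = -121/5142570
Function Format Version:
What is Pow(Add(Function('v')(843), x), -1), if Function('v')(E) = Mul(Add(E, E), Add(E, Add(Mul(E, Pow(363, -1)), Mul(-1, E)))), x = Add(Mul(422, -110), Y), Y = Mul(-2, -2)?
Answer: Rational(-121, 5142570) ≈ -2.3529e-5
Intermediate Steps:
Y = 4
x = -46416 (x = Add(Mul(422, -110), 4) = Add(-46420, 4) = -46416)
Function('v')(E) = Mul(Rational(2, 363), Pow(E, 2)) (Function('v')(E) = Mul(Mul(2, E), Add(E, Add(Mul(E, Rational(1, 363)), Mul(-1, E)))) = Mul(Mul(2, E), Add(E, Add(Mul(Rational(1, 363), E), Mul(-1, E)))) = Mul(Mul(2, E), Add(E, Mul(Rational(-362, 363), E))) = Mul(Mul(2, E), Mul(Rational(1, 363), E)) = Mul(Rational(2, 363), Pow(E, 2)))
Pow(Add(Function('v')(843), x), -1) = Pow(Add(Mul(Rational(2, 363), Pow(843, 2)), -46416), -1) = Pow(Add(Mul(Rational(2, 363), 710649), -46416), -1) = Pow(Add(Rational(473766, 121), -46416), -1) = Pow(Rational(-5142570, 121), -1) = Rational(-121, 5142570)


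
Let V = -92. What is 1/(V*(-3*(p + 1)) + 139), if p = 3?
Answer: 1/1243 ≈ 0.00080451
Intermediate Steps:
1/(V*(-3*(p + 1)) + 139) = 1/(-(-276)*(3 + 1) + 139) = 1/(-(-276)*4 + 139) = 1/(-92*(-12) + 139) = 1/(1104 + 139) = 1/1243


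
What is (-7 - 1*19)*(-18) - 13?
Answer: 455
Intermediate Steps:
(-7 - 1*19)*(-18) - 13 = (-7 - 19)*(-18) - 13 = -26*(-18) - 13 = 468 - 13 = 455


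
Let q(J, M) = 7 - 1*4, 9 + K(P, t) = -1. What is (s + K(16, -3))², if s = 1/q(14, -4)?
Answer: 841/9 ≈ 93.444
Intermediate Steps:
K(P, t) = -10 (K(P, t) = -9 - 1 = -10)
q(J, M) = 3 (q(J, M) = 7 - 4 = 3)
s = ⅓ (s = 1/3 = ⅓ ≈ 0.33333)
(s + K(16, -3))² = (⅓ - 10)² = (-29/3)² = 841/9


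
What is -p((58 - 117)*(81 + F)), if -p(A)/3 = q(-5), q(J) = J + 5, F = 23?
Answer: 0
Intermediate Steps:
q(J) = 5 + J
p(A) = 0 (p(A) = -3*(5 - 5) = -3*0 = 0)
-p((58 - 117)*(81 + F)) = -1*0 = 0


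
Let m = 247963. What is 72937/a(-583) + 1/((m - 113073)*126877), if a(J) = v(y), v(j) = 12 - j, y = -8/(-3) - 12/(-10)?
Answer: 4681034261484818/521990375165 ≈ 8967.7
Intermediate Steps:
y = 58/15 (y = -8*(-⅓) - 12*(-⅒) = 8/3 + 6/5 = 58/15 ≈ 3.8667)
a(J) = 122/15 (a(J) = 12 - 1*58/15 = 12 - 58/15 = 122/15)
72937/a(-583) + 1/((m - 113073)*126877) = 72937/(122/15) + 1/((247963 - 113073)*126877) = 72937*(15/122) + (1/126877)/134890 = 1094055/122 + (1/134890)*(1/126877) = 1094055/122 + 1/17114438530 = 4681034261484818/521990375165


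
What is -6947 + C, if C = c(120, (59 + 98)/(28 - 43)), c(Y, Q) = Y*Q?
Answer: -8203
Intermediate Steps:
c(Y, Q) = Q*Y
C = -1256 (C = ((59 + 98)/(28 - 43))*120 = (157/(-15))*120 = (157*(-1/15))*120 = -157/15*120 = -1256)
-6947 + C = -6947 - 1256 = -8203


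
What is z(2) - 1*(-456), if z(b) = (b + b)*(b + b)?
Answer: 472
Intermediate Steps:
z(b) = 4*b**2 (z(b) = (2*b)*(2*b) = 4*b**2)
z(2) - 1*(-456) = 4*2**2 - 1*(-456) = 4*4 + 456 = 16 + 456 = 472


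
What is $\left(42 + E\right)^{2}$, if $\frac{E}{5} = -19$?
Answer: $2809$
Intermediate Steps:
$E = -95$ ($E = 5 \left(-19\right) = -95$)
$\left(42 + E\right)^{2} = \left(42 - 95\right)^{2} = \left(-53\right)^{2} = 2809$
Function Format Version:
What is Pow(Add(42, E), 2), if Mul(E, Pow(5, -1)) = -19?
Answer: 2809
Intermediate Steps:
E = -95 (E = Mul(5, -19) = -95)
Pow(Add(42, E), 2) = Pow(Add(42, -95), 2) = Pow(-53, 2) = 2809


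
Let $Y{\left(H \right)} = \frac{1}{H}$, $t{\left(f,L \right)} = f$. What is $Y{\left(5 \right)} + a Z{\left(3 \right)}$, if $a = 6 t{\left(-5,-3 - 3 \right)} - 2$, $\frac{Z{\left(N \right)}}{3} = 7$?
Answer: $- \frac{3359}{5} \approx -671.8$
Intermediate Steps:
$Z{\left(N \right)} = 21$ ($Z{\left(N \right)} = 3 \cdot 7 = 21$)
$a = -32$ ($a = 6 \left(-5\right) - 2 = -30 + \left(-5 + 3\right) = -30 - 2 = -32$)
$Y{\left(5 \right)} + a Z{\left(3 \right)} = \frac{1}{5} - 672 = - \frac{3359}{5}$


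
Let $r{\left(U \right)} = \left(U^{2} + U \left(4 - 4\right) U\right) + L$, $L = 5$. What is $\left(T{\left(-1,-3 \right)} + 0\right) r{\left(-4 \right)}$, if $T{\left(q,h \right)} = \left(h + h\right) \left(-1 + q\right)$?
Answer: $252$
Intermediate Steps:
$T{\left(q,h \right)} = 2 h \left(-1 + q\right)$
$r{\left(U \right)} = 5 + U^{2}$ ($r{\left(U \right)} = \left(U^{2} + U \left(4 - 4\right) U\right) + 5 = \left(U^{2} + U 0 U\right) + 5 = \left(U^{2} + 0 U\right) + 5 = \left(U^{2} + 0\right) + 5 = U^{2} + 5 = 5 + U^{2}$)
$\left(T{\left(-1,-3 \right)} + 0\right) r{\left(-4 \right)} = \left(2 \left(-3\right) \left(-1 - 1\right) + 0\right) \left(5 + \left(-4\right)^{2}\right) = \left(2 \left(-3\right) \left(-2\right) + 0\right) \left(5 + 16\right) = \left(12 + 0\right) 21 = 12 \cdot 21 = 252$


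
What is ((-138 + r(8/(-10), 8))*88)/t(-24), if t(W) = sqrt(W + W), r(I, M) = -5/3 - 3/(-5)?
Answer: 45892*I*sqrt(3)/45 ≈ 1766.4*I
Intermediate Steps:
r(I, M) = -16/15 (r(I, M) = -5*1/3 - 3*(-1/5) = -5/3 + 3/5 = -16/15)
t(W) = sqrt(2)*sqrt(W) (t(W) = sqrt(2*W) = sqrt(2)*sqrt(W))
((-138 + r(8/(-10), 8))*88)/t(-24) = ((-138 - 16/15)*88)/((sqrt(2)*sqrt(-24))) = (-2086/15*88)/((sqrt(2)*(2*I*sqrt(6)))) = -183568*(-I*sqrt(3)/12)/15 = -(-45892)*I*sqrt(3)/45 = 45892*I*sqrt(3)/45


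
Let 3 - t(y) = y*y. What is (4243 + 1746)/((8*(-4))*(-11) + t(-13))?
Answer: 5989/186 ≈ 32.199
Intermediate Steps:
t(y) = 3 - y² (t(y) = 3 - y*y = 3 - y²)
(4243 + 1746)/((8*(-4))*(-11) + t(-13)) = (4243 + 1746)/((8*(-4))*(-11) + (3 - 1*(-13)²)) = 5989/(-32*(-11) + (3 - 1*169)) = 5989/(352 + (3 - 169)) = 5989/(352 - 166) = 5989/186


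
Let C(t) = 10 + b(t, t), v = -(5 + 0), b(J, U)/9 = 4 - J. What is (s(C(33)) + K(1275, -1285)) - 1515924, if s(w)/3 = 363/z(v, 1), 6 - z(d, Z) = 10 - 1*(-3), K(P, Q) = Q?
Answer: -10621552/7 ≈ -1.5174e+6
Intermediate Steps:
b(J, U) = 36 - 9*J (b(J, U) = 9*(4 - J) = 36 - 9*J)
v = -5 (v = -1*5 = -5)
z(d, Z) = -7 (z(d, Z) = 6 - (10 - 1*(-3)) = 6 - (10 + 3) = 6 - 1*13 = 6 - 13 = -7)
C(t) = 46 - 9*t (C(t) = 10 + (36 - 9*t) = 46 - 9*t)
s(w) = -1089/7 (s(w) = 3*(363/(-7)) = 3*(363*(-⅐)) = 3*(-363/7) = -1089/7)
(s(C(33)) + K(1275, -1285)) - 1515924 = (-1089/7 - 1285) - 1515924 = -10084/7 - 1515924 = -10621552/7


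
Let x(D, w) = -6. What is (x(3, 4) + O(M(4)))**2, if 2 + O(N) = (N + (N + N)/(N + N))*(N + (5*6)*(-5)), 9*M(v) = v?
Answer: 329277316/6561 ≈ 50187.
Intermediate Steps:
M(v) = v/9
O(N) = -2 + (1 + N)*(-150 + N) (O(N) = -2 + (N + (N + N)/(N + N))*(N + (5*6)*(-5)) = -2 + (N + (2*N)/((2*N)))*(N + 30*(-5)) = -2 + (N + (2*N)*(1/(2*N)))*(N - 150) = -2 + (N + 1)*(-150 + N) = -2 + (1 + N)*(-150 + N))
(x(3, 4) + O(M(4)))**2 = (-6 + (-152 + ((1/9)*4)**2 - 149*4/9))**2 = (-6 + (-152 + (4/9)**2 - 149*4/9))**2 = (-6 + (-152 + 16/81 - 596/9))**2 = (-6 - 17660/81)**2 = (-18146/81)**2 = 329277316/6561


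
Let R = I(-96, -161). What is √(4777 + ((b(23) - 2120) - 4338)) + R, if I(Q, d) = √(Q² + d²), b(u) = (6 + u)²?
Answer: √35137 + 2*I*√210 ≈ 187.45 + 28.983*I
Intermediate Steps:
R = √35137 (R = √((-96)² + (-161)²) = √(9216 + 25921) = √35137 ≈ 187.45)
√(4777 + ((b(23) - 2120) - 4338)) + R = √(4777 + (((6 + 23)² - 2120) - 4338)) + √35137 = √(4777 + ((29² - 2120) - 4338)) + √35137 = √(4777 + ((841 - 2120) - 4338)) + √35137 = √(4777 + (-1279 - 4338)) + √35137 = √(4777 - 5617) + √35137 = √(-840) + √35137 = 2*I*√210 + √35137 = √35137 + 2*I*√210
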